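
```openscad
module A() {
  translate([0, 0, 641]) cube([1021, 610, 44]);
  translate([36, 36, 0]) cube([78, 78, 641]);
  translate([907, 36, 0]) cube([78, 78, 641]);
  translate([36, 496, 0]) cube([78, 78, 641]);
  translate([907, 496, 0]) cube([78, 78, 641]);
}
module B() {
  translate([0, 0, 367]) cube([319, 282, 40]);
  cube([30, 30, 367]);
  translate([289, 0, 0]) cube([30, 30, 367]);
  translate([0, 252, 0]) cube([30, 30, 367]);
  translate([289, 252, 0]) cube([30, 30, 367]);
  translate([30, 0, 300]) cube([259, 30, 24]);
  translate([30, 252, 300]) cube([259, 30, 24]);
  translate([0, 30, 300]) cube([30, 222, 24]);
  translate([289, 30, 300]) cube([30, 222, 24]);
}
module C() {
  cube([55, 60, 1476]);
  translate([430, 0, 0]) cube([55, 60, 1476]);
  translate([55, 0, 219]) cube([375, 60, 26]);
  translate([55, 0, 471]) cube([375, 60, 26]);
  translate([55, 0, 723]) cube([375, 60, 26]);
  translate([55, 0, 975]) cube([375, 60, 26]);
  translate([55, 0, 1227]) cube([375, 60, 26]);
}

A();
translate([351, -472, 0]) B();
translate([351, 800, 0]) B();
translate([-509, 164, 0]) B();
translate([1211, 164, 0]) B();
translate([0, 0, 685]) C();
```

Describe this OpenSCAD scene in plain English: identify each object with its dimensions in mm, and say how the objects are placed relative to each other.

A is a rectangular dining table. The top is 1021×610×44 mm with its upper surface at z = 685 mm. It stands on four 78×78 mm square legs, each inset 36 mm from the nearest pair of top edges, running from the floor to the underside of the top.

B is a simple wooden stool: a rectangular seat 319 mm (x) by 282 mm (y), 40 mm thick, top face at z = 407 mm, on four square legs, each 30×30 mm in cross-section. The legs rest on z = 0, each flush with a corner of the seat. Four stretchers, 30 mm wide and 24 mm tall, connect adjacent legs with their undersides at z = 300 mm, each running between the inner faces of the legs it joins and aligned with the legs' outer faces on the other axis.

C is a wooden ladder with two side rails of 55×60 mm section and 1476 mm height, set 485 mm apart overall. Between them run 5 rectangular rungs (60 mm deep, 26 mm thick), front faces flush with the rails' −y face. The bottom of the first rung is 219 mm above the floor and each subsequent rung is 252 mm higher than the one below.

Four stools sit around the table at the −y, +y, −x, +x sides. The ladder is on top of the table.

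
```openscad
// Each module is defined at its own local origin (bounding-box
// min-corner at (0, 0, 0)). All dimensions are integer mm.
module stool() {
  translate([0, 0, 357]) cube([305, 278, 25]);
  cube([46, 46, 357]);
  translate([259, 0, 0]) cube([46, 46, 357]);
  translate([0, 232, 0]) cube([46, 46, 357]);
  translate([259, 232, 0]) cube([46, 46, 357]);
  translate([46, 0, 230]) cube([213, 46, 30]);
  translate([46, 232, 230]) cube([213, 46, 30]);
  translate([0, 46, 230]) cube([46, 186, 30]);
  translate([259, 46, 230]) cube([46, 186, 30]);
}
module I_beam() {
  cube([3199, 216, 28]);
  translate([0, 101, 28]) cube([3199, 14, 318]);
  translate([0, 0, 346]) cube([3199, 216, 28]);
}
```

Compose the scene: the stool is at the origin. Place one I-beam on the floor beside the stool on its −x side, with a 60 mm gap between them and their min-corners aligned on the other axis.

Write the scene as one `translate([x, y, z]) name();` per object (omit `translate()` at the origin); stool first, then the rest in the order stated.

stool();
translate([-3259, 0, 0]) I_beam();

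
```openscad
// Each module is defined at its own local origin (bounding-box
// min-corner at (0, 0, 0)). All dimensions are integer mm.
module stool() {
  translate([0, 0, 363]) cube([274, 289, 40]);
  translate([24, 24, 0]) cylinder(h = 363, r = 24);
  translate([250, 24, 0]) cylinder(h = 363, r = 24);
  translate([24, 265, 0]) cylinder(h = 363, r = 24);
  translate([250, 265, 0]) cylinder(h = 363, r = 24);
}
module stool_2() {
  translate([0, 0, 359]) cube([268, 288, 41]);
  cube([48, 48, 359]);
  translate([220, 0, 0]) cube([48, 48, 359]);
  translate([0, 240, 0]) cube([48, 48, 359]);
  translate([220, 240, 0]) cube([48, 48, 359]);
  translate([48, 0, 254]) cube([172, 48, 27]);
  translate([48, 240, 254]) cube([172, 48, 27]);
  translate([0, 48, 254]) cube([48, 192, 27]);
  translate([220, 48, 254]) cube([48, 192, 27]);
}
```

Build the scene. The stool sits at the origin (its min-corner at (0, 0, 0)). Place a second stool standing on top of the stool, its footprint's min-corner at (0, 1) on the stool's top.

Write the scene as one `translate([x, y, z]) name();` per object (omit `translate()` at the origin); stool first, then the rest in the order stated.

stool();
translate([0, 1, 403]) stool_2();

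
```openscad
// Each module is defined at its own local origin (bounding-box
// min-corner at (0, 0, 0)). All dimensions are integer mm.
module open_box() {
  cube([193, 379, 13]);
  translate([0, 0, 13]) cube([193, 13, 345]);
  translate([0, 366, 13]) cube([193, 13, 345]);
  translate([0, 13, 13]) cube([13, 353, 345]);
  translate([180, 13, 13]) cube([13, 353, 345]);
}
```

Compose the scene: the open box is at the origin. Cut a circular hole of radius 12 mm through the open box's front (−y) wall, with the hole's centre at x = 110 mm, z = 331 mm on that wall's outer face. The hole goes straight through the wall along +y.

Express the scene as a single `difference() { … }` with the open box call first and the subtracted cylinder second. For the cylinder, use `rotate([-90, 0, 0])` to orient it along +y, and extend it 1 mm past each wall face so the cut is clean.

difference() {
  open_box();
  translate([110, -1, 331]) rotate([-90, 0, 0]) cylinder(h = 15, r = 12);
}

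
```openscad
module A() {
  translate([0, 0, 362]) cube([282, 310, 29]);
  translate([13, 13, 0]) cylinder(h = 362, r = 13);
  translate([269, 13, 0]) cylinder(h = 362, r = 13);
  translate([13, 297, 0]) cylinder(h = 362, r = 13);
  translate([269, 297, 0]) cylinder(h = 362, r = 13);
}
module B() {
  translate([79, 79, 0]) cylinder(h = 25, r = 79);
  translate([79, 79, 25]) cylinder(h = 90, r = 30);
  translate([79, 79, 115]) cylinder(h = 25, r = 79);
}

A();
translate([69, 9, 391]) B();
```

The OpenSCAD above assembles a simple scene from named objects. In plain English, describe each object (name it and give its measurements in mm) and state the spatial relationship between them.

A is a four-legged stool. The seat is a 282×310×29 mm slab whose top surface is at z = 391 mm; four round legs, each 26 mm in diameter, run from the floor (z = 0) to the underside of the seat, each leg's axis is inset half a diameter from the nearest pair of seat edges (so the leg's bounding box is flush with the corner).

B is a spool: two coaxial disc flanges of radius 79 mm and thickness 25 mm, joined by a core cylinder of radius 30 mm and height 90 mm. The lower flange rests on z = 0 and the three cylinders share a vertical axis.

The spool is on top of the stool.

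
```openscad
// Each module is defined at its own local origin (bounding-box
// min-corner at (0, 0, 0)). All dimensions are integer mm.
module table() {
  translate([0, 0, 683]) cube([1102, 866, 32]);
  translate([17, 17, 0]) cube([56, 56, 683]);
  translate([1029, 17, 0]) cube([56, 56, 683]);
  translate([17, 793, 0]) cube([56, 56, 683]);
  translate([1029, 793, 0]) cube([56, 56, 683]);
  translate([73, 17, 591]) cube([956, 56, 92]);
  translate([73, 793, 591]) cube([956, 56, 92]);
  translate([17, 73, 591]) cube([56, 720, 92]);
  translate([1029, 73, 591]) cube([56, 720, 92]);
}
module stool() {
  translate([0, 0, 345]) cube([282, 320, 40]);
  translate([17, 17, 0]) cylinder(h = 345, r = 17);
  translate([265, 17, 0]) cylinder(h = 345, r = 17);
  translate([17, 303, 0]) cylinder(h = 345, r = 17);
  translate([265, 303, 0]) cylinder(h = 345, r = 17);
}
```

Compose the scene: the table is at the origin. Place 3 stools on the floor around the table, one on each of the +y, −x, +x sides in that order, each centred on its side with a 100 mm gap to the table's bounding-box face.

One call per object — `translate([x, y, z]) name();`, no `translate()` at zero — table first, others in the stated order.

table();
translate([410, 966, 0]) stool();
translate([-382, 273, 0]) stool();
translate([1202, 273, 0]) stool();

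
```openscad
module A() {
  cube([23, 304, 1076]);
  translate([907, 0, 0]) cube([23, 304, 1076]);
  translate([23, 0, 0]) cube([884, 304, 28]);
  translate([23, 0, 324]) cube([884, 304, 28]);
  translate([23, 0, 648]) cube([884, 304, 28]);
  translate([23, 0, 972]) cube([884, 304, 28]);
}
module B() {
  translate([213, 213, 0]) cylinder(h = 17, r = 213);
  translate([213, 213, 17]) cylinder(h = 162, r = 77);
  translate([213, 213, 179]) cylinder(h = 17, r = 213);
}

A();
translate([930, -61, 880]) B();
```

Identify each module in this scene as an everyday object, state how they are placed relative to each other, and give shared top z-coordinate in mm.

Both tops at z = 1076 mm.

A is a bookshelf. B is a spool. The spool is beside the bookshelf with their tops flush at z = 1076. The shared top z-coordinate is 1076 mm.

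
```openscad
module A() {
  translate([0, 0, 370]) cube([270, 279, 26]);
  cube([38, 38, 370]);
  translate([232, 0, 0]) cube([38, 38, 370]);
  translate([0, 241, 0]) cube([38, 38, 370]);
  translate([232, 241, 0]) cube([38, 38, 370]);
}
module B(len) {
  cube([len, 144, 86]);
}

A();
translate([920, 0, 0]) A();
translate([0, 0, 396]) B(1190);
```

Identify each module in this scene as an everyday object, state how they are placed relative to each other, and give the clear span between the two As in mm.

A is a stool. B is a beam. A beam spans the tops of two stools. The clear span between the two stools is 650 mm.

Second stool starts at x = 920; first ends at x = 270; clear span = 920 − 270 = 650 mm.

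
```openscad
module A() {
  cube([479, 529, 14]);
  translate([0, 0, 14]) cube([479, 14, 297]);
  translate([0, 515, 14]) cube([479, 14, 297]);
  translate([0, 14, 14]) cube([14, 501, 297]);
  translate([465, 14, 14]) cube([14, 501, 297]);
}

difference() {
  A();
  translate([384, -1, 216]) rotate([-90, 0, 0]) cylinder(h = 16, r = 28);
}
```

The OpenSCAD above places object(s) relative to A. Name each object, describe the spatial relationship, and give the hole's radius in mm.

The subtracted cylinder has r = 28 mm.

A is an open box. The open box has a circular hole through its front wall. The hole's radius is 28 mm.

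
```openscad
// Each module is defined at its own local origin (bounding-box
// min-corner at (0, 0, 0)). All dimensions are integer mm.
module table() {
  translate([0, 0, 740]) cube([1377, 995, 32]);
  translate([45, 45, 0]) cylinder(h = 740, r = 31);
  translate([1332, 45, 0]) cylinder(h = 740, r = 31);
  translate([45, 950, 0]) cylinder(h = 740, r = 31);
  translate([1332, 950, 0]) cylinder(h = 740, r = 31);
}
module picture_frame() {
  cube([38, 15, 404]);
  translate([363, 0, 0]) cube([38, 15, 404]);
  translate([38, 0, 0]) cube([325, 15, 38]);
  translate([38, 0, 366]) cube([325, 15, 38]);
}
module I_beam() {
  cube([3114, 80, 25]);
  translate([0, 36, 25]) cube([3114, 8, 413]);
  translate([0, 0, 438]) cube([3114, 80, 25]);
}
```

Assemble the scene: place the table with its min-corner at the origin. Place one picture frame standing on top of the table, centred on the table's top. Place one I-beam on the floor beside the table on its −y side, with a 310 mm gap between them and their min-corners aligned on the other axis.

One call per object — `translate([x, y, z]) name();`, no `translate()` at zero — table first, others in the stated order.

table();
translate([488, 490, 772]) picture_frame();
translate([0, -390, 0]) I_beam();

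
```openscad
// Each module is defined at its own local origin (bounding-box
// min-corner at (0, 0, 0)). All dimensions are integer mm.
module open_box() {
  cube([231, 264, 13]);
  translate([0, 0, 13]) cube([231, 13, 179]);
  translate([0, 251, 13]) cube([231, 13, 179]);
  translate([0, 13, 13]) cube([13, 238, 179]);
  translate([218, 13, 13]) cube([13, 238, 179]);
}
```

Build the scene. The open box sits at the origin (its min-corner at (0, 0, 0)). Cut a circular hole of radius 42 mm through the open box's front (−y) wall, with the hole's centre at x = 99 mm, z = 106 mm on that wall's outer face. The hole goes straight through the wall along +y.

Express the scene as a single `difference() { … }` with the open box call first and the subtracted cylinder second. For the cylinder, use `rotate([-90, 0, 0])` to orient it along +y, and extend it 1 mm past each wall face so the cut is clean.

difference() {
  open_box();
  translate([99, -1, 106]) rotate([-90, 0, 0]) cylinder(h = 15, r = 42);
}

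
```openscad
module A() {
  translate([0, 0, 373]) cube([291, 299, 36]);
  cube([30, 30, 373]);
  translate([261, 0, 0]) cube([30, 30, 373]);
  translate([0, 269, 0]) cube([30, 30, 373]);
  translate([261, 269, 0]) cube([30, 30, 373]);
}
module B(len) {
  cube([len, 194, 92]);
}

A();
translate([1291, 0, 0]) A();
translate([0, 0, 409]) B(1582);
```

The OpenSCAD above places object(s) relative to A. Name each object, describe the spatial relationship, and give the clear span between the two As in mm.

Second stool starts at x = 1291; first ends at x = 291; clear span = 1291 − 291 = 1000 mm.

A is a stool. B is a beam. A beam spans the tops of two stools. The clear span between the two stools is 1000 mm.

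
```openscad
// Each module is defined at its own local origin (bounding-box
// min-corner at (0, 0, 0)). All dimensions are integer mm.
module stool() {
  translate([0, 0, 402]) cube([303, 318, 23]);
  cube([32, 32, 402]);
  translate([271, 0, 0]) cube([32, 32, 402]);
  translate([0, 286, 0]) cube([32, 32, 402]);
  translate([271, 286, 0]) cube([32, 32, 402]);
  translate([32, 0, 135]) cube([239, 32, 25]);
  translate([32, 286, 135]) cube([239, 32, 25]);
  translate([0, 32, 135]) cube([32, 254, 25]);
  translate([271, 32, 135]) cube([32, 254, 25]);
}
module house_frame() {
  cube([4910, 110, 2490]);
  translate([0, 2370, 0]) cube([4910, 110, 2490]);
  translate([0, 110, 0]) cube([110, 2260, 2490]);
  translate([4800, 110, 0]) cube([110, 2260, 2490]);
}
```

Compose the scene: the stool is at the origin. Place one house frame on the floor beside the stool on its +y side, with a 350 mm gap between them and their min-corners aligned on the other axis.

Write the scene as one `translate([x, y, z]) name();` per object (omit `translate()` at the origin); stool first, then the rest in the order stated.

stool();
translate([0, 668, 0]) house_frame();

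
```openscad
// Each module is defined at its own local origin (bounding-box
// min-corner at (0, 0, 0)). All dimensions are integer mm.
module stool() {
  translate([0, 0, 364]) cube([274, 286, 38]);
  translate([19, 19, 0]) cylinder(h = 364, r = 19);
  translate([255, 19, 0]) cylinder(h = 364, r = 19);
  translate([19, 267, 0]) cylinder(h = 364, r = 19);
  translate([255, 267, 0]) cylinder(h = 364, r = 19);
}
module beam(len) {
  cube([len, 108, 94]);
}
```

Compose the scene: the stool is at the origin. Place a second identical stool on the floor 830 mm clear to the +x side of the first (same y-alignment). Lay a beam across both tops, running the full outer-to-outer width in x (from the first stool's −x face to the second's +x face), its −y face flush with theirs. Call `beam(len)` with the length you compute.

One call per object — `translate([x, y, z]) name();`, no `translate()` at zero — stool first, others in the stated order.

stool();
translate([1104, 0, 0]) stool();
translate([0, 0, 402]) beam(1378);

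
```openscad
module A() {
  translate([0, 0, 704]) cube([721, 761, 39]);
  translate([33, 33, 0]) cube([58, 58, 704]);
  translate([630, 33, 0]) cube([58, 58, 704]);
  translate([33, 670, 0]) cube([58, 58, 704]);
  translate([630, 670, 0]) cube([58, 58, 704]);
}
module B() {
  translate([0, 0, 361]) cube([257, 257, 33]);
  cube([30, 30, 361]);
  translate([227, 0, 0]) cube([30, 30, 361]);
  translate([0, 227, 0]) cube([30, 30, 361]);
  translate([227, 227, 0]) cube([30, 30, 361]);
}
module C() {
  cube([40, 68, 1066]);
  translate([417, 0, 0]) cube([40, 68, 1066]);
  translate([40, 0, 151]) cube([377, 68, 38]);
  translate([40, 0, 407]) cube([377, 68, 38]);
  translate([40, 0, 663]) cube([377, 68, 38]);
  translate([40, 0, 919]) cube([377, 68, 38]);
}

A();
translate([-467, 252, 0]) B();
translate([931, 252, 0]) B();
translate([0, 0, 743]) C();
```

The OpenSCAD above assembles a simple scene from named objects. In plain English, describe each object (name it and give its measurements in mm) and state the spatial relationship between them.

A is a rectangular dining table. The top is 721×761×39 mm with its upper surface at z = 743 mm. It stands on four 58×58 mm square legs, each inset 33 mm from the nearest pair of top edges, running from the floor to the underside of the top.

B is a four-legged stool. The seat is 257×257 mm, 33 mm thick, top at z = 394 mm. It stands on four square legs, each 30×30 mm in cross-section, from z = 0 to the seat underside, each flush with a corner of the seat.

C is a wooden ladder with two side rails of 40×68 mm section and 1066 mm height, set 457 mm apart overall. Between them run 4 rectangular rungs (68 mm deep, 38 mm thick), front faces flush with the rails' −y face. The bottom of the first rung is 151 mm above the floor and each subsequent rung is 256 mm higher than the one below.

Two stools sit around the table at the −x, +x sides. The ladder is on top of the table.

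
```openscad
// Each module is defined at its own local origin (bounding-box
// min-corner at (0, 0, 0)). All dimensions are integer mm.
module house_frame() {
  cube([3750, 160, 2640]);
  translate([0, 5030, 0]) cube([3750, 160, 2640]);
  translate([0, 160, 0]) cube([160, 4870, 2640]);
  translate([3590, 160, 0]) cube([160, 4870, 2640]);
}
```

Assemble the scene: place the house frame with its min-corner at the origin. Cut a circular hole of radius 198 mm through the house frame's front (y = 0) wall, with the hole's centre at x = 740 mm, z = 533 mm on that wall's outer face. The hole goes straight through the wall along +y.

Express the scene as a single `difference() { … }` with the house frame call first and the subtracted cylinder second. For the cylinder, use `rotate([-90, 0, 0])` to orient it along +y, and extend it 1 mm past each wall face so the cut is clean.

difference() {
  house_frame();
  translate([740, -1, 533]) rotate([-90, 0, 0]) cylinder(h = 162, r = 198);
}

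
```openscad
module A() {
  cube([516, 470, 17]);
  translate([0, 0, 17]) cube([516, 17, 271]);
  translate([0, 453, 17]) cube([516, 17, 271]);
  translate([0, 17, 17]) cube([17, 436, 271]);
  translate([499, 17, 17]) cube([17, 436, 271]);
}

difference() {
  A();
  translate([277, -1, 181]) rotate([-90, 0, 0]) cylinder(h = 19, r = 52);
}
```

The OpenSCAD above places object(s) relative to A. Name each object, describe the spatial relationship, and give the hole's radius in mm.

A is an open box. The open box has a circular hole through its front wall. The hole's radius is 52 mm.

The subtracted cylinder has r = 52 mm.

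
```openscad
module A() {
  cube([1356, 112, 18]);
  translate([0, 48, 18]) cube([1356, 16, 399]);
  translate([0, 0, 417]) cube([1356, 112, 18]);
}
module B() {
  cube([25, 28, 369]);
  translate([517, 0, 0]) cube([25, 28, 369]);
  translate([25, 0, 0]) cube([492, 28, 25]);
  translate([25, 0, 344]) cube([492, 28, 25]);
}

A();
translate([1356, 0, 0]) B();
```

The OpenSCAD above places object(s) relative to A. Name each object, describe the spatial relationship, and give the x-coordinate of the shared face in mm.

The I-beam's +x face and the picture frame's −x face are both at x = 1356 mm.

A is an I-beam. B is a picture frame. The picture frame is against the I-beam's +x side, with their −y faces flush. The x-coordinate of the shared face is 1356 mm.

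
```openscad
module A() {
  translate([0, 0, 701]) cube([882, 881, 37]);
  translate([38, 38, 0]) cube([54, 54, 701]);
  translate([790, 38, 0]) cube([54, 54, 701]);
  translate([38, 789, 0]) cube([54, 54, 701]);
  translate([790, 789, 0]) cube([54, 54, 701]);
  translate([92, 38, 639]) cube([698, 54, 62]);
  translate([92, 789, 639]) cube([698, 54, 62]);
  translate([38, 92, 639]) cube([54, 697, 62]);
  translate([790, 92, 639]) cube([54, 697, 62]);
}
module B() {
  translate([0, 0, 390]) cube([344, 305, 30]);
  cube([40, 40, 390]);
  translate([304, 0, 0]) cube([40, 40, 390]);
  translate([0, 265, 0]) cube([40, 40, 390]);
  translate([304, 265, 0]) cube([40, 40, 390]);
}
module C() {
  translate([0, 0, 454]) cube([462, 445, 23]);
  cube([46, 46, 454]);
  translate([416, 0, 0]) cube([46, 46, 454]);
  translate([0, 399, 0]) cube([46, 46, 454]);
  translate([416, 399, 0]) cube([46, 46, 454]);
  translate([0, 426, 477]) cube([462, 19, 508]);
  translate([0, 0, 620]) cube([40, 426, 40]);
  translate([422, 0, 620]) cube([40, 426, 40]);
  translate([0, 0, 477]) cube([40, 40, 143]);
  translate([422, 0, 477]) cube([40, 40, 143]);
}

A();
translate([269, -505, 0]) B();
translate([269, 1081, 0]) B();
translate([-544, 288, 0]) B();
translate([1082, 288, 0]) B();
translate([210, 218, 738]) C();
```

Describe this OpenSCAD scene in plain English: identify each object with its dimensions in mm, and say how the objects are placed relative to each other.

A is a table with a 882×881 mm rectangular top, 37 mm thick, top surface at z = 738 mm, supported by four 54×54 mm square legs, each inset 38 mm from the nearest pair of top edges, running from the floor. Four apron rails, 54 mm thick and 62 mm tall, run between adjacent legs with their top edges flush with the underside of the top and their outer faces flush with the legs' outer faces.

B is a simple wooden stool: a rectangular seat 344 mm (x) by 305 mm (y), 30 mm thick, top face at z = 420 mm, on four square legs, each 40×40 mm in cross-section. The legs rest on z = 0, each flush with a corner of the seat.

C is a chair. The seat is a 462×445×23 mm slab with its top at z = 477 mm, on four 46×46 mm corner legs (flush with the seat edges, standing on z = 0). A flat backrest 19 mm thick, 508 mm tall, spans the full seat width and rises from the seat top along its +y edge, rear face flush with the rear of the seat. Two armrests of 40×40 mm section run along each side from the seat's front edge to the front of the backrest, top faces 183 mm above the seat top and outer faces flush with the seat's x-edges; a 40×40 mm post under the front of each armrest stands on the seat at the front corner.

Four stools sit around the table at the −y, +y, −x, +x sides. The chair is on top of the table, centred.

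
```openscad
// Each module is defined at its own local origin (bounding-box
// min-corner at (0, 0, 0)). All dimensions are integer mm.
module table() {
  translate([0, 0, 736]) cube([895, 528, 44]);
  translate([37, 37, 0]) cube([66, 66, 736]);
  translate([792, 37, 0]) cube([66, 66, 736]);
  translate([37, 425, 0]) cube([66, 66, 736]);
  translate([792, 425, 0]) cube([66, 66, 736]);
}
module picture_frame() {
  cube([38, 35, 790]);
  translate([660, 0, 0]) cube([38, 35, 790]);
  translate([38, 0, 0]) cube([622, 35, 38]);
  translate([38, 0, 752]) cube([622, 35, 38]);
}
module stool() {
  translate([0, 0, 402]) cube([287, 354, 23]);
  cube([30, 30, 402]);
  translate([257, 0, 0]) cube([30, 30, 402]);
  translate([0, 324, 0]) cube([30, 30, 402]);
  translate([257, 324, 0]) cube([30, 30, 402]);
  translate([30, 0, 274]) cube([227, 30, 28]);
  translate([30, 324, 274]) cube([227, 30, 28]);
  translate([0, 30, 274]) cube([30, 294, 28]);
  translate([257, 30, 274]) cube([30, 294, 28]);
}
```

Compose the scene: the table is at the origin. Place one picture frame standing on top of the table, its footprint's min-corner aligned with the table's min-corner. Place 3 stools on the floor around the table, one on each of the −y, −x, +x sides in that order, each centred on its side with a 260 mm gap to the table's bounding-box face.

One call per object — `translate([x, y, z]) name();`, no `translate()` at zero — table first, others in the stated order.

table();
translate([0, 0, 780]) picture_frame();
translate([304, -614, 0]) stool();
translate([-547, 87, 0]) stool();
translate([1155, 87, 0]) stool();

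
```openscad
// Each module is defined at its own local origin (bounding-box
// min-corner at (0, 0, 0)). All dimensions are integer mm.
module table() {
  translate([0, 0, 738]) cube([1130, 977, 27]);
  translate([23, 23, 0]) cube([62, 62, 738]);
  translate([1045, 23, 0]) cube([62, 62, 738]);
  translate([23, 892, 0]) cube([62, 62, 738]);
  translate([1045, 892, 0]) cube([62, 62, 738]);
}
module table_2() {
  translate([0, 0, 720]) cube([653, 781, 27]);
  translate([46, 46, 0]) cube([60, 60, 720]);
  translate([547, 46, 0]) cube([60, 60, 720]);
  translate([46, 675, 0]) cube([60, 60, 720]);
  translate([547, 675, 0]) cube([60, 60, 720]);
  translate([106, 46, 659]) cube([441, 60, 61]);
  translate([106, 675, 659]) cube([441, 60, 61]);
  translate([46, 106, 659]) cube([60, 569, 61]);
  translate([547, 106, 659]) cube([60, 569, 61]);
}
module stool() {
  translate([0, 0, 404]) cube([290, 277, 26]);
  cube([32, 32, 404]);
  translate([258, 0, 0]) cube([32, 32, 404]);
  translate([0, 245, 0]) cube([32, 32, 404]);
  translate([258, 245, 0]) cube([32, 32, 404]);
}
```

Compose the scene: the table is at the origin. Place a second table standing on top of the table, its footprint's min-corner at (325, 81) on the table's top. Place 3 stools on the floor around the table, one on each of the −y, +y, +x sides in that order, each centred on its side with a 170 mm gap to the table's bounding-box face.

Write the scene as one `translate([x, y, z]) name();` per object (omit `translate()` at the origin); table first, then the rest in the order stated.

table();
translate([325, 81, 765]) table_2();
translate([420, -447, 0]) stool();
translate([420, 1147, 0]) stool();
translate([1300, 350, 0]) stool();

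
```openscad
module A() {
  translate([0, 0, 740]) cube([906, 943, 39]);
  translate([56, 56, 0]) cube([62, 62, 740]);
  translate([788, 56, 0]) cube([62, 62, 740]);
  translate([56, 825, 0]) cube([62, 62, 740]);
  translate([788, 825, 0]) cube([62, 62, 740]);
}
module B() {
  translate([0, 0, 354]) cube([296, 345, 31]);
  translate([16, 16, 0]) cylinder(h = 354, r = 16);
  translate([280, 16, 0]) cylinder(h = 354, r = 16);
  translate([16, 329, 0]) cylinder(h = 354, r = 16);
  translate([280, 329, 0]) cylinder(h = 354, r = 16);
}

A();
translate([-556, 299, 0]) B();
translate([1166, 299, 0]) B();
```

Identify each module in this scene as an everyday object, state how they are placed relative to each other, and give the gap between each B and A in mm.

Each stool's nearest face is 260 mm from the table's bounding box.

A is a table. B is a stool. Two stools sit around the table at the −x, +x sides. The gap between each stool and the table is 260 mm.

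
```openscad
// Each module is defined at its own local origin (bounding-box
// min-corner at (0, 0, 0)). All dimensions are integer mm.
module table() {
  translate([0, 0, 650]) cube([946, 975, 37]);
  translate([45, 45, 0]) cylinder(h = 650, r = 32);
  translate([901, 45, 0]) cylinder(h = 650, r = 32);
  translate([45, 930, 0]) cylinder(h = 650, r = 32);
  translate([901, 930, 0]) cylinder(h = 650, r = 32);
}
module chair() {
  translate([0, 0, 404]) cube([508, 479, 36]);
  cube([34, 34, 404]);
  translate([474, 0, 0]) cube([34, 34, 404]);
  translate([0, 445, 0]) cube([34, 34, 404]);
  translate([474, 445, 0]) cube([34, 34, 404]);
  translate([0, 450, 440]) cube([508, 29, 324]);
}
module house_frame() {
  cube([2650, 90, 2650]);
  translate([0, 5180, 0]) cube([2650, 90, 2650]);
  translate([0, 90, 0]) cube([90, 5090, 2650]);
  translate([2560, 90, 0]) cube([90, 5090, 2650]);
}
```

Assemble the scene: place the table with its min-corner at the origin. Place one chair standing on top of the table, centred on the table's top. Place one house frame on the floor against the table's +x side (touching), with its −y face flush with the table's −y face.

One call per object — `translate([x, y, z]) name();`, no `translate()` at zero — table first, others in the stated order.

table();
translate([219, 248, 687]) chair();
translate([946, 0, 0]) house_frame();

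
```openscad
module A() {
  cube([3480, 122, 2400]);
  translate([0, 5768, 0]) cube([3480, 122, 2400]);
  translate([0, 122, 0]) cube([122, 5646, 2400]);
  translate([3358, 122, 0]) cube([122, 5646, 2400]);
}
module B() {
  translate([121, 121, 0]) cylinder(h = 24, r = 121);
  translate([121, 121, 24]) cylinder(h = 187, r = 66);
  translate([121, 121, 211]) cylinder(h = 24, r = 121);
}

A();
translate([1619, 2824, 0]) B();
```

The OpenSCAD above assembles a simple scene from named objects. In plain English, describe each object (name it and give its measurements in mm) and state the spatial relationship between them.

A is a box-shaped house frame (walls only): outside footprint 3480×5890 mm, wall height 2400 mm, wall thickness 122 mm. The two y-facing walls run the full x-width; the two x-facing walls fit between the inner faces of the y-facing walls.

B is a spool: two coaxial disc flanges of radius 121 mm and thickness 24 mm, joined by a core cylinder of radius 66 mm and height 187 mm. The lower flange rests on z = 0 and the three cylinders share a vertical axis.

The spool sits inside the house frame, centred.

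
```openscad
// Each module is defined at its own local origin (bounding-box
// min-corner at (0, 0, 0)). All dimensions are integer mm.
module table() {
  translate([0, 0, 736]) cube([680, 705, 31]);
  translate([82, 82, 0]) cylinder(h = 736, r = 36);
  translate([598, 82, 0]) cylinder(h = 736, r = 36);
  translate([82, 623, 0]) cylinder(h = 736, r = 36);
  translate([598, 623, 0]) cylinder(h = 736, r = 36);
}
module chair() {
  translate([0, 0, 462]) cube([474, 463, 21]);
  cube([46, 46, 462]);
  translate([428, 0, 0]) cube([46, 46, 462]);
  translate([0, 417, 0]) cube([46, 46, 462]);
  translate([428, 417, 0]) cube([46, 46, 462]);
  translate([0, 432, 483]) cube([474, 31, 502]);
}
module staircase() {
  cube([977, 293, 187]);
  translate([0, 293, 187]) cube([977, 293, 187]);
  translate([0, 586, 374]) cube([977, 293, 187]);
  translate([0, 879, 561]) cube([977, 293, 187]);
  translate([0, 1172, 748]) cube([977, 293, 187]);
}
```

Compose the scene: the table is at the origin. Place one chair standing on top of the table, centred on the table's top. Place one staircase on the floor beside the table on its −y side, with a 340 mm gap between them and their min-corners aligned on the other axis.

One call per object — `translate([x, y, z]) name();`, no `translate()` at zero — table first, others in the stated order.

table();
translate([103, 121, 767]) chair();
translate([0, -1805, 0]) staircase();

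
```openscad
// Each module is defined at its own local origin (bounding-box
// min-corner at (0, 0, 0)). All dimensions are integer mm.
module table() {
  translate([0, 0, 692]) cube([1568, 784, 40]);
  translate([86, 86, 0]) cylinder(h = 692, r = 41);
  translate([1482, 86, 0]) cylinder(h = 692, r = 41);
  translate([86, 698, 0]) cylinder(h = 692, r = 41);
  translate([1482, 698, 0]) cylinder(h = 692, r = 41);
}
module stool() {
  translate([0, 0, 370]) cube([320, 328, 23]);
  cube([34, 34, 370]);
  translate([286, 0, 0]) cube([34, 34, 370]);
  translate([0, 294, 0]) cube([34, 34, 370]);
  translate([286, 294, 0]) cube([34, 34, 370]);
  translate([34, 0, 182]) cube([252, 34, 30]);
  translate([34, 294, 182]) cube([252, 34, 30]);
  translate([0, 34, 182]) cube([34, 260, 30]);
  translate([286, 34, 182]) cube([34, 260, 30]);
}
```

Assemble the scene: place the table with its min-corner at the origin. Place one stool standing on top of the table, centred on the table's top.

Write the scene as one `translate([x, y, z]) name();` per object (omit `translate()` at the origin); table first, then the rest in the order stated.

table();
translate([624, 228, 732]) stool();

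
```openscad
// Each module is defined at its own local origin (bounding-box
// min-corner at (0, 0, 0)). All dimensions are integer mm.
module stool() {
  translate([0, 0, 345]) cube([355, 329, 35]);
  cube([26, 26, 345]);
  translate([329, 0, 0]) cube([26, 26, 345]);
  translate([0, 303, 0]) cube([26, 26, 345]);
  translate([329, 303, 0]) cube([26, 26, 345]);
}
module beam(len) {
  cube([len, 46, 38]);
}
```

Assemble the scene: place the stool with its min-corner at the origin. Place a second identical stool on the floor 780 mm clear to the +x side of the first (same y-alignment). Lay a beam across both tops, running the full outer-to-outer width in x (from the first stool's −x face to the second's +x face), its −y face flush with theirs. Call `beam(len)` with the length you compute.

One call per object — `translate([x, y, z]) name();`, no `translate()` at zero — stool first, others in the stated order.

stool();
translate([1135, 0, 0]) stool();
translate([0, 0, 380]) beam(1490);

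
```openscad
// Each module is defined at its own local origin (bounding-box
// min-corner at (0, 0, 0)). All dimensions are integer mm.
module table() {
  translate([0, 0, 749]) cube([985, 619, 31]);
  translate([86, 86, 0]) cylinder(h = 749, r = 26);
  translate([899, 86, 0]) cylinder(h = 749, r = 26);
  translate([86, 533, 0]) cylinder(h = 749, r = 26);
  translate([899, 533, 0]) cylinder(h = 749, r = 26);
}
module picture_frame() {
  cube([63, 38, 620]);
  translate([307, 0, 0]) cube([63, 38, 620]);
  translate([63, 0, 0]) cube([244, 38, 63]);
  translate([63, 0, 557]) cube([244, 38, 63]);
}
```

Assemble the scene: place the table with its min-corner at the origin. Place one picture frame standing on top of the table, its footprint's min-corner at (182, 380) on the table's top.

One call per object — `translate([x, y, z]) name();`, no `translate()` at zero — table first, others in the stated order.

table();
translate([182, 380, 780]) picture_frame();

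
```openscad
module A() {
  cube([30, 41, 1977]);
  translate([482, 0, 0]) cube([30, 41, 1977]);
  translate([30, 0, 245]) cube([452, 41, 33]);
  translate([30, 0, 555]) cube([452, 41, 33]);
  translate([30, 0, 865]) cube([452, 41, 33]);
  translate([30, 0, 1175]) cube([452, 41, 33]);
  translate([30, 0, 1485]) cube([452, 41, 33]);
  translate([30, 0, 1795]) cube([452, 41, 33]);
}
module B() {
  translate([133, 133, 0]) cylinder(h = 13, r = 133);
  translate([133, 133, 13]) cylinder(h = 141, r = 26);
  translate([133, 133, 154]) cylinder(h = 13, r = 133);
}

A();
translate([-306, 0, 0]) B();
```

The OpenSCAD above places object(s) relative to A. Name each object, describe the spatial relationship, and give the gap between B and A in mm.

The spool's nearest face is 40 mm from the ladder's −x face.

A is a ladder. B is a spool. The spool is on the floor beside the ladder on its −x side. The gap between the spool and the ladder is 40 mm.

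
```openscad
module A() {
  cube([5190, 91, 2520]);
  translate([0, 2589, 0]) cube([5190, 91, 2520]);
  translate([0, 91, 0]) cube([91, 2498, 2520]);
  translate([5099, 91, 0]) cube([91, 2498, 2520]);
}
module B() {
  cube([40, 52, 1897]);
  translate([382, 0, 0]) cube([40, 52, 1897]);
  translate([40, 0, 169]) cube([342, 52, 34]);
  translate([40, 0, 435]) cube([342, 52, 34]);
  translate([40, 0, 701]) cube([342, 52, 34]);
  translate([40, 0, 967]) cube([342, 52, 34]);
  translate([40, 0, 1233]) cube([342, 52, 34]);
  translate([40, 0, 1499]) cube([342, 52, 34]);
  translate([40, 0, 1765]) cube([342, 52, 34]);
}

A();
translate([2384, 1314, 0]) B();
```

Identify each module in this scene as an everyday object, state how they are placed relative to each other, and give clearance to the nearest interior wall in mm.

A is a house frame. B is a ladder. The ladder sits inside the house frame, centred. The clearance to the nearest interior wall is 1223 mm.

Clearances: x = 2293, y = 1223; minimum 1223 mm.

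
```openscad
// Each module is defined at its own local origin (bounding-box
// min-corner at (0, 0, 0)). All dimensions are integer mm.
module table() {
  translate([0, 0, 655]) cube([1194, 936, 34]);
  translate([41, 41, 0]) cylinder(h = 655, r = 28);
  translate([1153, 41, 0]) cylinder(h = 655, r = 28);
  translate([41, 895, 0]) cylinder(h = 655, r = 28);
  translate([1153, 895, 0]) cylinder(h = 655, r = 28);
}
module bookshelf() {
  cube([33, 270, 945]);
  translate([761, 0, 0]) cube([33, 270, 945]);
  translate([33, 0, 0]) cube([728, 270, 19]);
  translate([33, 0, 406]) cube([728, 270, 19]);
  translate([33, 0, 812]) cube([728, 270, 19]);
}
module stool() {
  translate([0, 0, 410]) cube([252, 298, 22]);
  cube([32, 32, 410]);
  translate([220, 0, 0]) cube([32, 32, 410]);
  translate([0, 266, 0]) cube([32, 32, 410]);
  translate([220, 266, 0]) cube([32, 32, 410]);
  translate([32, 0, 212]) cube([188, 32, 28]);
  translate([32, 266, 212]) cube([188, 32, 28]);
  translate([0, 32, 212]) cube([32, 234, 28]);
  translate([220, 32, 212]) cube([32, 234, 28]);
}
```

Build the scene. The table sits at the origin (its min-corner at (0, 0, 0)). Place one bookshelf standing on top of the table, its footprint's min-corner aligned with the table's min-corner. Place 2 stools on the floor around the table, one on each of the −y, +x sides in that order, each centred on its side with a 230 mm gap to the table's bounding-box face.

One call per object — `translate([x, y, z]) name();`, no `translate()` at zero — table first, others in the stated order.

table();
translate([0, 0, 689]) bookshelf();
translate([471, -528, 0]) stool();
translate([1424, 319, 0]) stool();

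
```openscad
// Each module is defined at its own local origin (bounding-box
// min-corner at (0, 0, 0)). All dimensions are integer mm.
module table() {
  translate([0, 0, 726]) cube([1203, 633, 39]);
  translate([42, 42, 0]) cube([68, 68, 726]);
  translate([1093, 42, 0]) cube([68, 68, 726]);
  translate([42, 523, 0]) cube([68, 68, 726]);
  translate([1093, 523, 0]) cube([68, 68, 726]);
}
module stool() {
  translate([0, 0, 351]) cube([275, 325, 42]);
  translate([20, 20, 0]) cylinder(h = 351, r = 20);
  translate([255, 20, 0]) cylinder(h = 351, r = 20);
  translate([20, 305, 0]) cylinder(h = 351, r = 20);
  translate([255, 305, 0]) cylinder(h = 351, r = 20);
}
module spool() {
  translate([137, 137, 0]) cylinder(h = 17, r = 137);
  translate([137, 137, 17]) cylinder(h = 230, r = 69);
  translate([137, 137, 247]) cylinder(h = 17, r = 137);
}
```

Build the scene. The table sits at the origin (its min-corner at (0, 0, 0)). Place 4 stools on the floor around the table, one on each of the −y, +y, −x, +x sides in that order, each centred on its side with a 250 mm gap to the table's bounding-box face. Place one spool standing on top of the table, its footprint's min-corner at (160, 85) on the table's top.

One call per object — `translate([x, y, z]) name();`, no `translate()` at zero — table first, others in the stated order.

table();
translate([464, -575, 0]) stool();
translate([464, 883, 0]) stool();
translate([-525, 154, 0]) stool();
translate([1453, 154, 0]) stool();
translate([160, 85, 765]) spool();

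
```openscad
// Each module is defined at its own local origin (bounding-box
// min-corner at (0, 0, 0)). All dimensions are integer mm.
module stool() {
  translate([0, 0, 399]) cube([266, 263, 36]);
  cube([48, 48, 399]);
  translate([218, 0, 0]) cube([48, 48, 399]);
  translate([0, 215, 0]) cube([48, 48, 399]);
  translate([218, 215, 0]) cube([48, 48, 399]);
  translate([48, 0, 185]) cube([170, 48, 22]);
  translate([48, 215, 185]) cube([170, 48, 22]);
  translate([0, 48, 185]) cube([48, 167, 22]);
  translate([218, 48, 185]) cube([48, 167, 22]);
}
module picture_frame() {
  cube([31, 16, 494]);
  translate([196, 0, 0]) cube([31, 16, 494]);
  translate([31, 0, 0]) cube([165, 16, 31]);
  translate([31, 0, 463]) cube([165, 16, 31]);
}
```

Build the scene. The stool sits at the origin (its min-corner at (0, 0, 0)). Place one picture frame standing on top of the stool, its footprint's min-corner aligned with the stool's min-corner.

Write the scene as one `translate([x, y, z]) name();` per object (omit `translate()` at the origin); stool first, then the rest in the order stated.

stool();
translate([0, 0, 435]) picture_frame();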